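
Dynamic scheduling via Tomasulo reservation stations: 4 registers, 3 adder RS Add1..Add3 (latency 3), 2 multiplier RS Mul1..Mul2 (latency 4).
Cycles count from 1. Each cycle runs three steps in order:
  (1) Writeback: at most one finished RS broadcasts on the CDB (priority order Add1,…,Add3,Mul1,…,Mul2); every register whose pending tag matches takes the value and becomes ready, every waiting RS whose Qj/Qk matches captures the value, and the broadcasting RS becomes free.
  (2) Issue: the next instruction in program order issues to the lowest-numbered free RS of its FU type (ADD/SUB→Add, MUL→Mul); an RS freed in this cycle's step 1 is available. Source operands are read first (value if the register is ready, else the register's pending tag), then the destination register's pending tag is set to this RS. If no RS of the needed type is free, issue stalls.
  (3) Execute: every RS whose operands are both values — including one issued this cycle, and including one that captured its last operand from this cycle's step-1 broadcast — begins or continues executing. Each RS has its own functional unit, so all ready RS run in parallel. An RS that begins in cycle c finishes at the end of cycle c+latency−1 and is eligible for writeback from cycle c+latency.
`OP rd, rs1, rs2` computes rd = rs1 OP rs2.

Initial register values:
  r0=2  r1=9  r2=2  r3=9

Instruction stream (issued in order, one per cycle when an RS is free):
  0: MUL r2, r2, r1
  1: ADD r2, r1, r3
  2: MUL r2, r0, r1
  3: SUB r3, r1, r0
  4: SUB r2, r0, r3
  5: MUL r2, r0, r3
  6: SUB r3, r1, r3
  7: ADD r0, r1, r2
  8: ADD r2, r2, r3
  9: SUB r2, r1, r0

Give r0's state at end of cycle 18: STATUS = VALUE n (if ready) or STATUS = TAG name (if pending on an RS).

STATUS = VALUE 23

c1: issue MUL r2<-Mul1 | r0:2,r1:9,r2:Mul1,r3:9
c2: issue ADD r2<-Add1 | r0:2,r1:9,r2:Add1,r3:9
c3: issue MUL r2<-Mul2 | r0:2,r1:9,r2:Mul2,r3:9
c4: issue SUB r3<-Add2 | r0:2,r1:9,r2:Mul2,r3:Add2
c5: CDB Add1=18; issue SUB r2<-Add1 | r0:2,r1:9,r2:Add1,r3:Add2
c6: CDB Mul1=18; issue MUL r2<-Mul1 | r0:2,r1:9,r2:Mul1,r3:Add2
c7: CDB Add2=7; issue SUB r3<-Add2 | r0:2,r1:9,r2:Mul1,r3:Add2
c8: CDB Mul2=18; issue ADD r0<-Add3 | r0:Add3,r1:9,r2:Mul1,r3:Add2
c9: stall | r0:Add3,r1:9,r2:Mul1,r3:Add2
c10: CDB Add1=-5; issue ADD r2<-Add1 | r0:Add3,r1:9,r2:Add1,r3:Add2
c11: CDB Add2=2; issue SUB r2<-Add2 | r0:Add3,r1:9,r2:Add2,r3:2
c12: CDB Mul1=14 | r0:Add3,r1:9,r2:Add2,r3:2
c13: - | r0:Add3,r1:9,r2:Add2,r3:2
c14: - | r0:Add3,r1:9,r2:Add2,r3:2
c15: CDB Add1=16 | r0:Add3,r1:9,r2:Add2,r3:2
c16: CDB Add3=23 | r0:23,r1:9,r2:Add2,r3:2
c17: - | r0:23,r1:9,r2:Add2,r3:2
c18: - | r0:23,r1:9,r2:Add2,r3:2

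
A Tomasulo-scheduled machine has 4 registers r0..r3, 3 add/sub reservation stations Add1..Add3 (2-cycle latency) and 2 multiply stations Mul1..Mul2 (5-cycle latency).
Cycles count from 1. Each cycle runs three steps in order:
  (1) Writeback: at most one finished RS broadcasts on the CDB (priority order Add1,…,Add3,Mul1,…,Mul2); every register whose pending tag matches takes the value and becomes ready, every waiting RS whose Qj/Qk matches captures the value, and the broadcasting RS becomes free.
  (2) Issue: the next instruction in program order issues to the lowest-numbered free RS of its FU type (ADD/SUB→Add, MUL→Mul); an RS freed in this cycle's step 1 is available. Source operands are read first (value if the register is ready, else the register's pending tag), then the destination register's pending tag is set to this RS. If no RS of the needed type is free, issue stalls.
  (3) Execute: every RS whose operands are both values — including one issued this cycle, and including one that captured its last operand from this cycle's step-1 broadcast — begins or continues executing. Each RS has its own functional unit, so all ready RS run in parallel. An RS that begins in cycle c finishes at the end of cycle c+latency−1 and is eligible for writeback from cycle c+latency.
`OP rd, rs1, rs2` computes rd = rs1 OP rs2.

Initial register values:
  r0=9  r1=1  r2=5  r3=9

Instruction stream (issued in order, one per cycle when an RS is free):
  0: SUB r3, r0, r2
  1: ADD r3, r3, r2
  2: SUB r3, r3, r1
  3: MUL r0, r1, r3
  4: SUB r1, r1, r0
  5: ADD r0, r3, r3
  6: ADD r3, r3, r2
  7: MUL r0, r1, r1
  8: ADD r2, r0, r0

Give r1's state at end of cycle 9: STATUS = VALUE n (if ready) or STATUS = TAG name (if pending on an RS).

STATUS = TAG Add2

c1: issue SUB r3<-Add1 | r0:9,r1:1,r2:5,r3:Add1
c2: issue ADD r3<-Add2 | r0:9,r1:1,r2:5,r3:Add2
c3: CDB Add1=4; issue SUB r3<-Add1 | r0:9,r1:1,r2:5,r3:Add1
c4: issue MUL r0<-Mul1 | r0:Mul1,r1:1,r2:5,r3:Add1
c5: CDB Add2=9; issue SUB r1<-Add2 | r0:Mul1,r1:Add2,r2:5,r3:Add1
c6: issue ADD r0<-Add3 | r0:Add3,r1:Add2,r2:5,r3:Add1
c7: CDB Add1=8; issue ADD r3<-Add1 | r0:Add3,r1:Add2,r2:5,r3:Add1
c8: issue MUL r0<-Mul2 | r0:Mul2,r1:Add2,r2:5,r3:Add1
c9: CDB Add1=13; issue ADD r2<-Add1 | r0:Mul2,r1:Add2,r2:Add1,r3:13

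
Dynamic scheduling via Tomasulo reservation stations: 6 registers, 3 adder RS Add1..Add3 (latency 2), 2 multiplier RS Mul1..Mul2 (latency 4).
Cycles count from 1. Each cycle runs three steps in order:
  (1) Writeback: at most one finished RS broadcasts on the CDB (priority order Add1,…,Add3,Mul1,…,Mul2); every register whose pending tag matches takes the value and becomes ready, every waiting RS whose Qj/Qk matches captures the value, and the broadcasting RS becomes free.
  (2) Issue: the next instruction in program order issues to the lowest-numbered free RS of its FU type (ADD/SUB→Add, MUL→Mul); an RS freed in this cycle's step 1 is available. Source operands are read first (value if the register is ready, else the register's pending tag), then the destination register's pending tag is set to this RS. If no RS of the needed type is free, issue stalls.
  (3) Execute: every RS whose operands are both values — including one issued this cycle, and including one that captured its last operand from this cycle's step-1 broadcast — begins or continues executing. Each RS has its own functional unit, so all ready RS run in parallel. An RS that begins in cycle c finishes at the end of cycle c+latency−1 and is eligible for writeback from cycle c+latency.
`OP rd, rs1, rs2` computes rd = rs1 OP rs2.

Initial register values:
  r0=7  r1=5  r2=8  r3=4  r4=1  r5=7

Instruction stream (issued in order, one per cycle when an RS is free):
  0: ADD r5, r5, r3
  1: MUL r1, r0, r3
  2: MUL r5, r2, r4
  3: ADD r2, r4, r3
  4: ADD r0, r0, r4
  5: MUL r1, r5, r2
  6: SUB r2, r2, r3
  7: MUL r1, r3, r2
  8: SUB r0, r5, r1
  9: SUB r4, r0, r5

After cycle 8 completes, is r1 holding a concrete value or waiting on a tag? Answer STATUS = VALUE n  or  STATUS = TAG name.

cycle 1: issue ADD r5<-Add1 // r0:7,r1:5,r2:8,r3:4,r4:1,r5:Add1
cycle 2: issue MUL r1<-Mul1 // r0:7,r1:Mul1,r2:8,r3:4,r4:1,r5:Add1
cycle 3: CDB Add1=11; issue MUL r5<-Mul2 // r0:7,r1:Mul1,r2:8,r3:4,r4:1,r5:Mul2
cycle 4: issue ADD r2<-Add1 // r0:7,r1:Mul1,r2:Add1,r3:4,r4:1,r5:Mul2
cycle 5: issue ADD r0<-Add2 // r0:Add2,r1:Mul1,r2:Add1,r3:4,r4:1,r5:Mul2
cycle 6: CDB Add1=5; stall // r0:Add2,r1:Mul1,r2:5,r3:4,r4:1,r5:Mul2
cycle 7: CDB Add2=8; stall // r0:8,r1:Mul1,r2:5,r3:4,r4:1,r5:Mul2
cycle 8: CDB Mul1=28; issue MUL r1<-Mul1 // r0:8,r1:Mul1,r2:5,r3:4,r4:1,r5:Mul2

STATUS = TAG Mul1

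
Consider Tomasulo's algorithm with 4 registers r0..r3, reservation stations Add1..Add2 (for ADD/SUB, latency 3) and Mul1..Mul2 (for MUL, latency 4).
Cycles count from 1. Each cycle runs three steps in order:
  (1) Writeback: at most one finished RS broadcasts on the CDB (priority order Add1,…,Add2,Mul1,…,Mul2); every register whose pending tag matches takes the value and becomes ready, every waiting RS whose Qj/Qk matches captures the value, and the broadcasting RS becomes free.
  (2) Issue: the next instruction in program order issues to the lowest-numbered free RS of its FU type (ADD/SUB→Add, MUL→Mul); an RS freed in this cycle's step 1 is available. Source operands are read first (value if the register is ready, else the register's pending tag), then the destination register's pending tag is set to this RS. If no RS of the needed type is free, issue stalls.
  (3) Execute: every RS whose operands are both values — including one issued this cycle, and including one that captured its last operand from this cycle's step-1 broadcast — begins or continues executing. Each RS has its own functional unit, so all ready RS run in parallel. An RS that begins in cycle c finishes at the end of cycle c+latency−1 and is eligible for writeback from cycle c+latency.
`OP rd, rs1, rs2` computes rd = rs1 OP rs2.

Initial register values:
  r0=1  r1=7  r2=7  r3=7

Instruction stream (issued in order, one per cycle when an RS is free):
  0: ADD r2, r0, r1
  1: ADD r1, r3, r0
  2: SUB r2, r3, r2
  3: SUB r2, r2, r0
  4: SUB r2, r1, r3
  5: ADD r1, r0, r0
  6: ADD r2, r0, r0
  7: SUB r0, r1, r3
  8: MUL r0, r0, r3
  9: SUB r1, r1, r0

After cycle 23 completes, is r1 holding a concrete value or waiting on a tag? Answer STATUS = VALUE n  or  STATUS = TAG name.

  c1: issue ADD r2<-Add1  regs: r0:1,r1:7,r2:Add1,r3:7
  c2: issue ADD r1<-Add2  regs: r0:1,r1:Add2,r2:Add1,r3:7
  c3: stall  regs: r0:1,r1:Add2,r2:Add1,r3:7
  c4: CDB Add1=8; issue SUB r2<-Add1  regs: r0:1,r1:Add2,r2:Add1,r3:7
  c5: CDB Add2=8; issue SUB r2<-Add2  regs: r0:1,r1:8,r2:Add2,r3:7
  c6: stall  regs: r0:1,r1:8,r2:Add2,r3:7
  c7: CDB Add1=-1; issue SUB r2<-Add1  regs: r0:1,r1:8,r2:Add1,r3:7
  c8: stall  regs: r0:1,r1:8,r2:Add1,r3:7
  c9: stall  regs: r0:1,r1:8,r2:Add1,r3:7
  c10: CDB Add1=1; issue ADD r1<-Add1  regs: r0:1,r1:Add1,r2:1,r3:7
  c11: CDB Add2=-2; issue ADD r2<-Add2  regs: r0:1,r1:Add1,r2:Add2,r3:7
  c12: stall  regs: r0:1,r1:Add1,r2:Add2,r3:7
  c13: CDB Add1=2; issue SUB r0<-Add1  regs: r0:Add1,r1:2,r2:Add2,r3:7
  c14: CDB Add2=2; issue MUL r0<-Mul1  regs: r0:Mul1,r1:2,r2:2,r3:7
  c15: issue SUB r1<-Add2  regs: r0:Mul1,r1:Add2,r2:2,r3:7
  c16: CDB Add1=-5  regs: r0:Mul1,r1:Add2,r2:2,r3:7
  c17: -  regs: r0:Mul1,r1:Add2,r2:2,r3:7
  c18: -  regs: r0:Mul1,r1:Add2,r2:2,r3:7
  c19: -  regs: r0:Mul1,r1:Add2,r2:2,r3:7
  c20: CDB Mul1=-35  regs: r0:-35,r1:Add2,r2:2,r3:7
  c21: -  regs: r0:-35,r1:Add2,r2:2,r3:7
  c22: -  regs: r0:-35,r1:Add2,r2:2,r3:7
  c23: CDB Add2=37  regs: r0:-35,r1:37,r2:2,r3:7

STATUS = VALUE 37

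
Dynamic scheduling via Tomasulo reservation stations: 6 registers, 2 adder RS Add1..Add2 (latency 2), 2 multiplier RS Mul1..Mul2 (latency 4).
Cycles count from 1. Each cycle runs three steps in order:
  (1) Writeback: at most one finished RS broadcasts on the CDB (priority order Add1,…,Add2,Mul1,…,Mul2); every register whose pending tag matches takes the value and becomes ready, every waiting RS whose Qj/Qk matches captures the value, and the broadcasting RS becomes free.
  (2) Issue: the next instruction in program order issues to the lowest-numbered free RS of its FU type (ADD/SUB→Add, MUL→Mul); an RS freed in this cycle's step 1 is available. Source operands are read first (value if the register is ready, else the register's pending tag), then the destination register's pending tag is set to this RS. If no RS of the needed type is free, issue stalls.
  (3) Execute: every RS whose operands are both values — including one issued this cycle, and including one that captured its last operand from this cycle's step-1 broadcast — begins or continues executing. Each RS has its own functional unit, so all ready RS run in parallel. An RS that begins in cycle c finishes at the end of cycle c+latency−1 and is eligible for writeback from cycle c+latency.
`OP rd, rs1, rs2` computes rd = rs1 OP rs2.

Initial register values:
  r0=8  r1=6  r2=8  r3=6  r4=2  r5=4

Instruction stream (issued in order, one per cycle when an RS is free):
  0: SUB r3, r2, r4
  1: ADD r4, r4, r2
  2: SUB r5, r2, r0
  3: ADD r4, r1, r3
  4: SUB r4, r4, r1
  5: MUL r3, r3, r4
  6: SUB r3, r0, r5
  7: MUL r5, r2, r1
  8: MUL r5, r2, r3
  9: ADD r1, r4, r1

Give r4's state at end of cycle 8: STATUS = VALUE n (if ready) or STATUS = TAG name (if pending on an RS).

STATUS = VALUE 6

c1: issue SUB r3<-Add1 | r0:8,r1:6,r2:8,r3:Add1,r4:2,r5:4
c2: issue ADD r4<-Add2 | r0:8,r1:6,r2:8,r3:Add1,r4:Add2,r5:4
c3: CDB Add1=6; issue SUB r5<-Add1 | r0:8,r1:6,r2:8,r3:6,r4:Add2,r5:Add1
c4: CDB Add2=10; issue ADD r4<-Add2 | r0:8,r1:6,r2:8,r3:6,r4:Add2,r5:Add1
c5: CDB Add1=0; issue SUB r4<-Add1 | r0:8,r1:6,r2:8,r3:6,r4:Add1,r5:0
c6: CDB Add2=12; issue MUL r3<-Mul1 | r0:8,r1:6,r2:8,r3:Mul1,r4:Add1,r5:0
c7: issue SUB r3<-Add2 | r0:8,r1:6,r2:8,r3:Add2,r4:Add1,r5:0
c8: CDB Add1=6; issue MUL r5<-Mul2 | r0:8,r1:6,r2:8,r3:Add2,r4:6,r5:Mul2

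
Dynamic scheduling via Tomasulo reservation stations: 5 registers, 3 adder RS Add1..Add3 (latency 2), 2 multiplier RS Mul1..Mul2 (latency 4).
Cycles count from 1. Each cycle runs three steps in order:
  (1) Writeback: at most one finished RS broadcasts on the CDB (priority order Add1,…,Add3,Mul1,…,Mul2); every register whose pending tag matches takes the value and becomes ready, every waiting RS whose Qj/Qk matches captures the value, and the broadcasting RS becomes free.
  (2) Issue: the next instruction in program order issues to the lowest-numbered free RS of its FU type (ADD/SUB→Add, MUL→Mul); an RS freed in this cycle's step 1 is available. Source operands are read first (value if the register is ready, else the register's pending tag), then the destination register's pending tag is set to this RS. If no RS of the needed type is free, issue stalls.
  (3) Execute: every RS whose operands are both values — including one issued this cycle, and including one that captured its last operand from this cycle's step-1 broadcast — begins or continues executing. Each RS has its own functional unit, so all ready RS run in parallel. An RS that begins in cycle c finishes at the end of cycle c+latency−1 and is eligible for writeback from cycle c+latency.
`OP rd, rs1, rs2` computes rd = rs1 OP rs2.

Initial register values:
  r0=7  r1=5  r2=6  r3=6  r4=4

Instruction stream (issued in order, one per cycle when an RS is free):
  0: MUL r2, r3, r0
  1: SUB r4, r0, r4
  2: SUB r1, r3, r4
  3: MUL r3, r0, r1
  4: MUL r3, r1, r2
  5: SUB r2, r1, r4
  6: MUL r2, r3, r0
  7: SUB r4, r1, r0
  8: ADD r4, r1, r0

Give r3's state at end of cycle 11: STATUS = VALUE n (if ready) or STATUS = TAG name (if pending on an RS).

STATUS = VALUE 126

c1: issue MUL r2<-Mul1 | r0:7,r1:5,r2:Mul1,r3:6,r4:4
c2: issue SUB r4<-Add1 | r0:7,r1:5,r2:Mul1,r3:6,r4:Add1
c3: issue SUB r1<-Add2 | r0:7,r1:Add2,r2:Mul1,r3:6,r4:Add1
c4: CDB Add1=3; issue MUL r3<-Mul2 | r0:7,r1:Add2,r2:Mul1,r3:Mul2,r4:3
c5: CDB Mul1=42; issue MUL r3<-Mul1 | r0:7,r1:Add2,r2:42,r3:Mul1,r4:3
c6: CDB Add2=3; issue SUB r2<-Add1 | r0:7,r1:3,r2:Add1,r3:Mul1,r4:3
c7: stall | r0:7,r1:3,r2:Add1,r3:Mul1,r4:3
c8: CDB Add1=0; stall | r0:7,r1:3,r2:0,r3:Mul1,r4:3
c9: stall | r0:7,r1:3,r2:0,r3:Mul1,r4:3
c10: CDB Mul1=126; issue MUL r2<-Mul1 | r0:7,r1:3,r2:Mul1,r3:126,r4:3
c11: CDB Mul2=21; issue SUB r4<-Add1 | r0:7,r1:3,r2:Mul1,r3:126,r4:Add1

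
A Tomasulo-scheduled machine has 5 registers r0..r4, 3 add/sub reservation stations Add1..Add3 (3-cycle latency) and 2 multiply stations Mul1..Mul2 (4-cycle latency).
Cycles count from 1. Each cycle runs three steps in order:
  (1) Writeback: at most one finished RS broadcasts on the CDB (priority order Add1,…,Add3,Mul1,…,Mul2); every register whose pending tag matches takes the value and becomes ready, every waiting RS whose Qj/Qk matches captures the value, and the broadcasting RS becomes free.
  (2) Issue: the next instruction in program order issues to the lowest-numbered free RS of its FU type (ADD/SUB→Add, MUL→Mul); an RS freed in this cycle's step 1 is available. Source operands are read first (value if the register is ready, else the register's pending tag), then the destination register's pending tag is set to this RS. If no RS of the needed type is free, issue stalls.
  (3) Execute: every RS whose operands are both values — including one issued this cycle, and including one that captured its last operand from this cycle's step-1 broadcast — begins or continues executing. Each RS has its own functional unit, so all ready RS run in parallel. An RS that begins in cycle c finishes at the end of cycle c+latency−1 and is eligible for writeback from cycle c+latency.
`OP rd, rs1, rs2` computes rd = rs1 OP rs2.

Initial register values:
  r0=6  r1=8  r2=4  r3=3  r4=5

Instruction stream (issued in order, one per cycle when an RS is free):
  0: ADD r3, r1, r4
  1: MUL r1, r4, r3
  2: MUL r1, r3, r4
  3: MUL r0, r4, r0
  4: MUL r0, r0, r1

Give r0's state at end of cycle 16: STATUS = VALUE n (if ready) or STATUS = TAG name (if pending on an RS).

c1: issue ADD r3<-Add1 | r0:6,r1:8,r2:4,r3:Add1,r4:5
c2: issue MUL r1<-Mul1 | r0:6,r1:Mul1,r2:4,r3:Add1,r4:5
c3: issue MUL r1<-Mul2 | r0:6,r1:Mul2,r2:4,r3:Add1,r4:5
c4: CDB Add1=13; stall | r0:6,r1:Mul2,r2:4,r3:13,r4:5
c5: stall | r0:6,r1:Mul2,r2:4,r3:13,r4:5
c6: stall | r0:6,r1:Mul2,r2:4,r3:13,r4:5
c7: stall | r0:6,r1:Mul2,r2:4,r3:13,r4:5
c8: CDB Mul1=65; issue MUL r0<-Mul1 | r0:Mul1,r1:Mul2,r2:4,r3:13,r4:5
c9: CDB Mul2=65; issue MUL r0<-Mul2 | r0:Mul2,r1:65,r2:4,r3:13,r4:5
c10: - | r0:Mul2,r1:65,r2:4,r3:13,r4:5
c11: - | r0:Mul2,r1:65,r2:4,r3:13,r4:5
c12: CDB Mul1=30 | r0:Mul2,r1:65,r2:4,r3:13,r4:5
c13: - | r0:Mul2,r1:65,r2:4,r3:13,r4:5
c14: - | r0:Mul2,r1:65,r2:4,r3:13,r4:5
c15: - | r0:Mul2,r1:65,r2:4,r3:13,r4:5
c16: CDB Mul2=1950 | r0:1950,r1:65,r2:4,r3:13,r4:5

STATUS = VALUE 1950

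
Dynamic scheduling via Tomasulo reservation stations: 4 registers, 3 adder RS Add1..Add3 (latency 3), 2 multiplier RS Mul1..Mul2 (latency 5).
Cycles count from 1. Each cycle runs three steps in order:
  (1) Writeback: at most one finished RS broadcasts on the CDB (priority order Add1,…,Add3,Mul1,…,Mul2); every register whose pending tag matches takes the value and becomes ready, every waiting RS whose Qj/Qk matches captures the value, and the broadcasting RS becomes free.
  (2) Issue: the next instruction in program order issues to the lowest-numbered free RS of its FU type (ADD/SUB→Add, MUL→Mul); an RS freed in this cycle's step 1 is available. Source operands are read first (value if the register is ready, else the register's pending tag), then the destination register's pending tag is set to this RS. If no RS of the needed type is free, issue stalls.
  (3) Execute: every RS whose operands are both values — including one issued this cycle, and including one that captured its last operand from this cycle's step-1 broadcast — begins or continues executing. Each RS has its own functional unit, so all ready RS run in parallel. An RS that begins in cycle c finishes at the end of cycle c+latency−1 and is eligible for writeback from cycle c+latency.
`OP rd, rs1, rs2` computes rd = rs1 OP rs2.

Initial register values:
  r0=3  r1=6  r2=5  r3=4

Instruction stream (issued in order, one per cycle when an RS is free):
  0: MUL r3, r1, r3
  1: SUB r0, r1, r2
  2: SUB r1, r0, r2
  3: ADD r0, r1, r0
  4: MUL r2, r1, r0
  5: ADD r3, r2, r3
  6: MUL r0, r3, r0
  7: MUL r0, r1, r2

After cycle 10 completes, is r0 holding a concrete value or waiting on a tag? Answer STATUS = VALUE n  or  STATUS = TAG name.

STATUS = TAG Mul1

c1: issue MUL r3<-Mul1 | r0:3,r1:6,r2:5,r3:Mul1
c2: issue SUB r0<-Add1 | r0:Add1,r1:6,r2:5,r3:Mul1
c3: issue SUB r1<-Add2 | r0:Add1,r1:Add2,r2:5,r3:Mul1
c4: issue ADD r0<-Add3 | r0:Add3,r1:Add2,r2:5,r3:Mul1
c5: CDB Add1=1; issue MUL r2<-Mul2 | r0:Add3,r1:Add2,r2:Mul2,r3:Mul1
c6: CDB Mul1=24; issue ADD r3<-Add1 | r0:Add3,r1:Add2,r2:Mul2,r3:Add1
c7: issue MUL r0<-Mul1 | r0:Mul1,r1:Add2,r2:Mul2,r3:Add1
c8: CDB Add2=-4; stall | r0:Mul1,r1:-4,r2:Mul2,r3:Add1
c9: stall | r0:Mul1,r1:-4,r2:Mul2,r3:Add1
c10: stall | r0:Mul1,r1:-4,r2:Mul2,r3:Add1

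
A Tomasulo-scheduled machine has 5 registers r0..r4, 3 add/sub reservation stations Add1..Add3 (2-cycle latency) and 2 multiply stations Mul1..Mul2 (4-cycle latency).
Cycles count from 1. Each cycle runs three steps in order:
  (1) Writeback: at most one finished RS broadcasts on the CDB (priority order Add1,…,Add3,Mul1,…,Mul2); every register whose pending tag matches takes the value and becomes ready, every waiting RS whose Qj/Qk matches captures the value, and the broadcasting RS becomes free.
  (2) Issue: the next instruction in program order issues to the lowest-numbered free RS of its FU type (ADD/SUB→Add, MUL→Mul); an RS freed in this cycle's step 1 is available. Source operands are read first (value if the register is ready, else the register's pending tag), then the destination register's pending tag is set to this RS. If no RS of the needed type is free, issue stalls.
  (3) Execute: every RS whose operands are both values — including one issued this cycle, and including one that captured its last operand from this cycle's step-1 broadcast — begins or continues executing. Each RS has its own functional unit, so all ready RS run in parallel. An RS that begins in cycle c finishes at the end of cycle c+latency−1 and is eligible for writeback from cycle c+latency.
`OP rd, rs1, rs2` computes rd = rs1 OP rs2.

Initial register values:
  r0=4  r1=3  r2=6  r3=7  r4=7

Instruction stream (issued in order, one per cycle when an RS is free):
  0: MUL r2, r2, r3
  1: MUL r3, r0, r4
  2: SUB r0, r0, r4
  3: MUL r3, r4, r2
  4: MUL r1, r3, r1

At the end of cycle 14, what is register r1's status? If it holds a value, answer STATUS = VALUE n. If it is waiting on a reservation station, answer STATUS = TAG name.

c1: issue MUL r2<-Mul1 | r0:4,r1:3,r2:Mul1,r3:7,r4:7
c2: issue MUL r3<-Mul2 | r0:4,r1:3,r2:Mul1,r3:Mul2,r4:7
c3: issue SUB r0<-Add1 | r0:Add1,r1:3,r2:Mul1,r3:Mul2,r4:7
c4: stall | r0:Add1,r1:3,r2:Mul1,r3:Mul2,r4:7
c5: CDB Add1=-3; stall | r0:-3,r1:3,r2:Mul1,r3:Mul2,r4:7
c6: CDB Mul1=42; issue MUL r3<-Mul1 | r0:-3,r1:3,r2:42,r3:Mul1,r4:7
c7: CDB Mul2=28; issue MUL r1<-Mul2 | r0:-3,r1:Mul2,r2:42,r3:Mul1,r4:7
c8: - | r0:-3,r1:Mul2,r2:42,r3:Mul1,r4:7
c9: - | r0:-3,r1:Mul2,r2:42,r3:Mul1,r4:7
c10: CDB Mul1=294 | r0:-3,r1:Mul2,r2:42,r3:294,r4:7
c11: - | r0:-3,r1:Mul2,r2:42,r3:294,r4:7
c12: - | r0:-3,r1:Mul2,r2:42,r3:294,r4:7
c13: - | r0:-3,r1:Mul2,r2:42,r3:294,r4:7
c14: CDB Mul2=882 | r0:-3,r1:882,r2:42,r3:294,r4:7

STATUS = VALUE 882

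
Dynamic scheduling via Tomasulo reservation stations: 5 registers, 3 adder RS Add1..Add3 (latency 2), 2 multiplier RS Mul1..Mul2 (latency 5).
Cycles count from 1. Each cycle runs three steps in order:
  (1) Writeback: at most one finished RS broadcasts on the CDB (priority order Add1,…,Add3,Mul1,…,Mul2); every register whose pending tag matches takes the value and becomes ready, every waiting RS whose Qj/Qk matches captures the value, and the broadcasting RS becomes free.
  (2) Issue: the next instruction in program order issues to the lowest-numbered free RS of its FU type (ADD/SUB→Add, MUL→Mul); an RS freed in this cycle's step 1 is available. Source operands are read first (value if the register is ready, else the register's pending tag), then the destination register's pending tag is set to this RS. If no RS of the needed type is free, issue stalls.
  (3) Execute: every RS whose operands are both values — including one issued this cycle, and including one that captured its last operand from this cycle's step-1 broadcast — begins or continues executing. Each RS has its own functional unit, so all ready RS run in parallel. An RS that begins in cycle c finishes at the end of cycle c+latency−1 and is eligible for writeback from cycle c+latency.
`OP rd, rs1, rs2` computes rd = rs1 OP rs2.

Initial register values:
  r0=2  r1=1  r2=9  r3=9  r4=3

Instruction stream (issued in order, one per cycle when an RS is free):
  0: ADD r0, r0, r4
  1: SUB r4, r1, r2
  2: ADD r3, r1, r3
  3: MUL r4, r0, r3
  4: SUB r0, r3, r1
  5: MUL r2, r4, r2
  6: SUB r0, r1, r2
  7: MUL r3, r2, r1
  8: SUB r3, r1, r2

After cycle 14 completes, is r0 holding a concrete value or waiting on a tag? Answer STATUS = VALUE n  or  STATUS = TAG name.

STATUS = TAG Add1

c1: issue ADD r0<-Add1 | r0:Add1,r1:1,r2:9,r3:9,r4:3
c2: issue SUB r4<-Add2 | r0:Add1,r1:1,r2:9,r3:9,r4:Add2
c3: CDB Add1=5; issue ADD r3<-Add1 | r0:5,r1:1,r2:9,r3:Add1,r4:Add2
c4: CDB Add2=-8; issue MUL r4<-Mul1 | r0:5,r1:1,r2:9,r3:Add1,r4:Mul1
c5: CDB Add1=10; issue SUB r0<-Add1 | r0:Add1,r1:1,r2:9,r3:10,r4:Mul1
c6: issue MUL r2<-Mul2 | r0:Add1,r1:1,r2:Mul2,r3:10,r4:Mul1
c7: CDB Add1=9; issue SUB r0<-Add1 | r0:Add1,r1:1,r2:Mul2,r3:10,r4:Mul1
c8: stall | r0:Add1,r1:1,r2:Mul2,r3:10,r4:Mul1
c9: stall | r0:Add1,r1:1,r2:Mul2,r3:10,r4:Mul1
c10: CDB Mul1=50; issue MUL r3<-Mul1 | r0:Add1,r1:1,r2:Mul2,r3:Mul1,r4:50
c11: issue SUB r3<-Add2 | r0:Add1,r1:1,r2:Mul2,r3:Add2,r4:50
c12: - | r0:Add1,r1:1,r2:Mul2,r3:Add2,r4:50
c13: - | r0:Add1,r1:1,r2:Mul2,r3:Add2,r4:50
c14: - | r0:Add1,r1:1,r2:Mul2,r3:Add2,r4:50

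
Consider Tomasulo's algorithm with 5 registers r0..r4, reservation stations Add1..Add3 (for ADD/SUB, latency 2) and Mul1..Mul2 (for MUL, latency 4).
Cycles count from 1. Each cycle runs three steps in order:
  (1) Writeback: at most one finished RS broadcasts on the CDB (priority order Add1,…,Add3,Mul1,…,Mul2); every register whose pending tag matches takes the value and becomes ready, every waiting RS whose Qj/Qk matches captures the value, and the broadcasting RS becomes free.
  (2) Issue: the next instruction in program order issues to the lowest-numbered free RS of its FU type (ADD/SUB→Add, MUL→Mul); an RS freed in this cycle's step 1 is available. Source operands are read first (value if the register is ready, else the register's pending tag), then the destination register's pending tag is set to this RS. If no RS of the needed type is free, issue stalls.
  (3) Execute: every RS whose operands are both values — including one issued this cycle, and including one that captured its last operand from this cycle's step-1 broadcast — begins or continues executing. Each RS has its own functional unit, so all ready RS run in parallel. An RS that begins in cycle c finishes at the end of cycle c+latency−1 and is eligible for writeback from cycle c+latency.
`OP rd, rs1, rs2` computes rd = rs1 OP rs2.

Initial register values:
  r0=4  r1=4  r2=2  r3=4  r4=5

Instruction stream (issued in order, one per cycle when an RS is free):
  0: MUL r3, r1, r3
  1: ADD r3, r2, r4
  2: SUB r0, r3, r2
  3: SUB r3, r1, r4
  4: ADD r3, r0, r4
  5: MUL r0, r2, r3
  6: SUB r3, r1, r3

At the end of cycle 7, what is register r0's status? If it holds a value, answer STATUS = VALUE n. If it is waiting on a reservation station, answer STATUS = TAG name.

c1: issue MUL r3<-Mul1 | r0:4,r1:4,r2:2,r3:Mul1,r4:5
c2: issue ADD r3<-Add1 | r0:4,r1:4,r2:2,r3:Add1,r4:5
c3: issue SUB r0<-Add2 | r0:Add2,r1:4,r2:2,r3:Add1,r4:5
c4: CDB Add1=7; issue SUB r3<-Add1 | r0:Add2,r1:4,r2:2,r3:Add1,r4:5
c5: CDB Mul1=16; issue ADD r3<-Add3 | r0:Add2,r1:4,r2:2,r3:Add3,r4:5
c6: CDB Add1=-1; issue MUL r0<-Mul1 | r0:Mul1,r1:4,r2:2,r3:Add3,r4:5
c7: CDB Add2=5; issue SUB r3<-Add1 | r0:Mul1,r1:4,r2:2,r3:Add1,r4:5

STATUS = TAG Mul1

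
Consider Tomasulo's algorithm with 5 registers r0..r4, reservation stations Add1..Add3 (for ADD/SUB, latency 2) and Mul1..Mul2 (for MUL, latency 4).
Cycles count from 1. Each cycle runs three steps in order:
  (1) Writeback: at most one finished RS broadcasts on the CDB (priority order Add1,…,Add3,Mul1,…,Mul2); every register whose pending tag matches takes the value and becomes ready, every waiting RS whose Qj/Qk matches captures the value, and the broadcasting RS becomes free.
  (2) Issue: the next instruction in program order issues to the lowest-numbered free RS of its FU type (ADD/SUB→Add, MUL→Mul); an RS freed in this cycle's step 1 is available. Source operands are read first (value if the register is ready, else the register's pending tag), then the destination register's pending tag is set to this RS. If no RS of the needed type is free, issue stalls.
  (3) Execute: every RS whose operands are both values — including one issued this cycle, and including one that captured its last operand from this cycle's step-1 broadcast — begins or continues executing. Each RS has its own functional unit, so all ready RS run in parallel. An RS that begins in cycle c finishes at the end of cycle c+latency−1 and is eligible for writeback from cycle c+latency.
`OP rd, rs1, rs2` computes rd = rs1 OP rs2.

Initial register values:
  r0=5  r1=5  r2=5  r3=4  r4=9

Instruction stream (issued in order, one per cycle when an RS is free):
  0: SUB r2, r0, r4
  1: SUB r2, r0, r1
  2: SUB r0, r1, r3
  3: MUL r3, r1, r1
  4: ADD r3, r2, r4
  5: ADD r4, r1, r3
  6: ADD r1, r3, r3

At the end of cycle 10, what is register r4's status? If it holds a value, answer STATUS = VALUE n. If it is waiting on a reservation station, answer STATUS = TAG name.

  c1: issue SUB r2<-Add1  regs: r0:5,r1:5,r2:Add1,r3:4,r4:9
  c2: issue SUB r2<-Add2  regs: r0:5,r1:5,r2:Add2,r3:4,r4:9
  c3: CDB Add1=-4; issue SUB r0<-Add1  regs: r0:Add1,r1:5,r2:Add2,r3:4,r4:9
  c4: CDB Add2=0; issue MUL r3<-Mul1  regs: r0:Add1,r1:5,r2:0,r3:Mul1,r4:9
  c5: CDB Add1=1; issue ADD r3<-Add1  regs: r0:1,r1:5,r2:0,r3:Add1,r4:9
  c6: issue ADD r4<-Add2  regs: r0:1,r1:5,r2:0,r3:Add1,r4:Add2
  c7: CDB Add1=9; issue ADD r1<-Add1  regs: r0:1,r1:Add1,r2:0,r3:9,r4:Add2
  c8: CDB Mul1=25  regs: r0:1,r1:Add1,r2:0,r3:9,r4:Add2
  c9: CDB Add1=18  regs: r0:1,r1:18,r2:0,r3:9,r4:Add2
  c10: CDB Add2=14  regs: r0:1,r1:18,r2:0,r3:9,r4:14

STATUS = VALUE 14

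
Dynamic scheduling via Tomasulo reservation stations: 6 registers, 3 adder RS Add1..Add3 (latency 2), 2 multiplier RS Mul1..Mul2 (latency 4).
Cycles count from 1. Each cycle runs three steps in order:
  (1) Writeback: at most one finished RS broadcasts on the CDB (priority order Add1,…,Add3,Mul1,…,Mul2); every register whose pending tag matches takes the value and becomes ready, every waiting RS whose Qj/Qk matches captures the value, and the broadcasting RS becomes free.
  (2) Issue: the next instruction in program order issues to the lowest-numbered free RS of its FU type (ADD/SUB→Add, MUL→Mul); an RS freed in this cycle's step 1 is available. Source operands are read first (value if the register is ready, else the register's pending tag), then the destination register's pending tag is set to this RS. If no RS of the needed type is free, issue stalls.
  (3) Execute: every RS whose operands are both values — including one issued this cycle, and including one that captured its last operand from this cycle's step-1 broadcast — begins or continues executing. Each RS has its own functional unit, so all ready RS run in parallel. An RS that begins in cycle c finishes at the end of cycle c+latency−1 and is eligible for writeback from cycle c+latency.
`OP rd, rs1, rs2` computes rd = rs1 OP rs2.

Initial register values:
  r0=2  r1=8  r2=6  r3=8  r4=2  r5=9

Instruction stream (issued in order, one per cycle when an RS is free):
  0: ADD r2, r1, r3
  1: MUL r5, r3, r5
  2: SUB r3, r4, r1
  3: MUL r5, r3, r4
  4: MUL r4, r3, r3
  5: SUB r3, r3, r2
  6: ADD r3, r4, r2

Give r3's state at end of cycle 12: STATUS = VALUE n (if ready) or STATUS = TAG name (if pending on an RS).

STATUS = VALUE 52

cycle 1: issue ADD r2<-Add1 // r0:2,r1:8,r2:Add1,r3:8,r4:2,r5:9
cycle 2: issue MUL r5<-Mul1 // r0:2,r1:8,r2:Add1,r3:8,r4:2,r5:Mul1
cycle 3: CDB Add1=16; issue SUB r3<-Add1 // r0:2,r1:8,r2:16,r3:Add1,r4:2,r5:Mul1
cycle 4: issue MUL r5<-Mul2 // r0:2,r1:8,r2:16,r3:Add1,r4:2,r5:Mul2
cycle 5: CDB Add1=-6; stall // r0:2,r1:8,r2:16,r3:-6,r4:2,r5:Mul2
cycle 6: CDB Mul1=72; issue MUL r4<-Mul1 // r0:2,r1:8,r2:16,r3:-6,r4:Mul1,r5:Mul2
cycle 7: issue SUB r3<-Add1 // r0:2,r1:8,r2:16,r3:Add1,r4:Mul1,r5:Mul2
cycle 8: issue ADD r3<-Add2 // r0:2,r1:8,r2:16,r3:Add2,r4:Mul1,r5:Mul2
cycle 9: CDB Add1=-22 // r0:2,r1:8,r2:16,r3:Add2,r4:Mul1,r5:Mul2
cycle 10: CDB Mul1=36 // r0:2,r1:8,r2:16,r3:Add2,r4:36,r5:Mul2
cycle 11: CDB Mul2=-12 // r0:2,r1:8,r2:16,r3:Add2,r4:36,r5:-12
cycle 12: CDB Add2=52 // r0:2,r1:8,r2:16,r3:52,r4:36,r5:-12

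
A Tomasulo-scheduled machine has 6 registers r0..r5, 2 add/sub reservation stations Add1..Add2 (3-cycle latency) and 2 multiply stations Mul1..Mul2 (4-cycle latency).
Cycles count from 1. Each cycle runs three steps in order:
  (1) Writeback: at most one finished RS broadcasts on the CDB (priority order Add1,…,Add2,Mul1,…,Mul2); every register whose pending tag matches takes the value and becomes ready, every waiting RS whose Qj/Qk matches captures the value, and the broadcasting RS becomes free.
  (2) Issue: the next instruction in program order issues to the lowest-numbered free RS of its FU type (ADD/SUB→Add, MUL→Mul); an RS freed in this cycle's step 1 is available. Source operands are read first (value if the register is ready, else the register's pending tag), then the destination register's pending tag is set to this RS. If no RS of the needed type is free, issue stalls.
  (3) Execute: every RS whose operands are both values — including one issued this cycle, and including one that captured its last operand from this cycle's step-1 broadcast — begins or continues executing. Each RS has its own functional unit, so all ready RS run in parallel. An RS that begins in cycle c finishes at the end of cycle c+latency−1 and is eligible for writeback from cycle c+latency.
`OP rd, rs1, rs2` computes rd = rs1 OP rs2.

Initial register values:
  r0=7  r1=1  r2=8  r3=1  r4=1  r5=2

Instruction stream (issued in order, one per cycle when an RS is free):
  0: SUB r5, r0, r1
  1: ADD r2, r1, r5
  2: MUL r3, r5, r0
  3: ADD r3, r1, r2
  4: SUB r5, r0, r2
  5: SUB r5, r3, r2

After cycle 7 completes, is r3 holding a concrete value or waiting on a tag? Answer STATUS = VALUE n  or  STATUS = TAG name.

  c1: issue SUB r5<-Add1  regs: r0:7,r1:1,r2:8,r3:1,r4:1,r5:Add1
  c2: issue ADD r2<-Add2  regs: r0:7,r1:1,r2:Add2,r3:1,r4:1,r5:Add1
  c3: issue MUL r3<-Mul1  regs: r0:7,r1:1,r2:Add2,r3:Mul1,r4:1,r5:Add1
  c4: CDB Add1=6; issue ADD r3<-Add1  regs: r0:7,r1:1,r2:Add2,r3:Add1,r4:1,r5:6
  c5: stall  regs: r0:7,r1:1,r2:Add2,r3:Add1,r4:1,r5:6
  c6: stall  regs: r0:7,r1:1,r2:Add2,r3:Add1,r4:1,r5:6
  c7: CDB Add2=7; issue SUB r5<-Add2  regs: r0:7,r1:1,r2:7,r3:Add1,r4:1,r5:Add2

STATUS = TAG Add1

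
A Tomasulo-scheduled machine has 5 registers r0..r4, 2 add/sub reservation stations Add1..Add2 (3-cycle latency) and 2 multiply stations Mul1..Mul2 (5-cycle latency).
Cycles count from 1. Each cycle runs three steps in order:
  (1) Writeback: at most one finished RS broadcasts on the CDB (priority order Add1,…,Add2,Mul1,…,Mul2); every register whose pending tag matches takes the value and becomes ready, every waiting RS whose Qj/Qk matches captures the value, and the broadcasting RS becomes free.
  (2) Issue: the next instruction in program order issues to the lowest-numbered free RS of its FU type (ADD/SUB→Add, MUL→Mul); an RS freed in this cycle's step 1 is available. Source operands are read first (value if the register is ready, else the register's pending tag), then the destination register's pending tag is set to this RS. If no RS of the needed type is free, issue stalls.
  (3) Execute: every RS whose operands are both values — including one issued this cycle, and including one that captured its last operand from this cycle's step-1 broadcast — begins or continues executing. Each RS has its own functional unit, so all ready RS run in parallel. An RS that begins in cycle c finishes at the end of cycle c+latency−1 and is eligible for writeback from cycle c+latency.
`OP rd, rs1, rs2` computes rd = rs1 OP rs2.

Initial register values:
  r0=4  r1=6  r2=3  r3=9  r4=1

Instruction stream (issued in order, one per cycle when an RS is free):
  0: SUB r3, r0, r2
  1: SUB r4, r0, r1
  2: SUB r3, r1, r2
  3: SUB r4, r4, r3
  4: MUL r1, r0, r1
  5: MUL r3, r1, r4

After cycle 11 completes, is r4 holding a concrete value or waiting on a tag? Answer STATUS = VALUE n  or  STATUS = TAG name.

cycle 1: issue SUB r3<-Add1 // r0:4,r1:6,r2:3,r3:Add1,r4:1
cycle 2: issue SUB r4<-Add2 // r0:4,r1:6,r2:3,r3:Add1,r4:Add2
cycle 3: stall // r0:4,r1:6,r2:3,r3:Add1,r4:Add2
cycle 4: CDB Add1=1; issue SUB r3<-Add1 // r0:4,r1:6,r2:3,r3:Add1,r4:Add2
cycle 5: CDB Add2=-2; issue SUB r4<-Add2 // r0:4,r1:6,r2:3,r3:Add1,r4:Add2
cycle 6: issue MUL r1<-Mul1 // r0:4,r1:Mul1,r2:3,r3:Add1,r4:Add2
cycle 7: CDB Add1=3; issue MUL r3<-Mul2 // r0:4,r1:Mul1,r2:3,r3:Mul2,r4:Add2
cycle 8: - // r0:4,r1:Mul1,r2:3,r3:Mul2,r4:Add2
cycle 9: - // r0:4,r1:Mul1,r2:3,r3:Mul2,r4:Add2
cycle 10: CDB Add2=-5 // r0:4,r1:Mul1,r2:3,r3:Mul2,r4:-5
cycle 11: CDB Mul1=24 // r0:4,r1:24,r2:3,r3:Mul2,r4:-5

STATUS = VALUE -5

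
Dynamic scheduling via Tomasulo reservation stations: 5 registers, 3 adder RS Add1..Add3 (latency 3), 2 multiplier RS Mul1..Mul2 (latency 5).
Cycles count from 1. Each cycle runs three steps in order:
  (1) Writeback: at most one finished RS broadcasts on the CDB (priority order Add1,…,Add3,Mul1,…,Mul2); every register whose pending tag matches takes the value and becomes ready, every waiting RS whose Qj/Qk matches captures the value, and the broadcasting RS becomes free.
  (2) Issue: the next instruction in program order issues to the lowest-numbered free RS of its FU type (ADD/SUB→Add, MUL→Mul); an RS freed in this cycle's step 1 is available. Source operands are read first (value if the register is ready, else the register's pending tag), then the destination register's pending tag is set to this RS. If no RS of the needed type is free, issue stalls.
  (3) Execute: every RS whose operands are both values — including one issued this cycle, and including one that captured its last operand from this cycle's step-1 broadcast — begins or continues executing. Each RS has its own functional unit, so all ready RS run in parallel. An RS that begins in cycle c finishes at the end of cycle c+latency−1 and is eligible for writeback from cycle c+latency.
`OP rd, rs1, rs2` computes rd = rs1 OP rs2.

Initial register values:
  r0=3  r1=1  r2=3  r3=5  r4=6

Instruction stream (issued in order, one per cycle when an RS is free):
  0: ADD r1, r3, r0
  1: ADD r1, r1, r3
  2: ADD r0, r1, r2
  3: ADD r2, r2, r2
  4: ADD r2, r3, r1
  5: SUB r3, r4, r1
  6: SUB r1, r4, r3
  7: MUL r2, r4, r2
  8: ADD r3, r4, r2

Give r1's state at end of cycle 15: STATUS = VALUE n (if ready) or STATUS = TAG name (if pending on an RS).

  c1: issue ADD r1<-Add1  regs: r0:3,r1:Add1,r2:3,r3:5,r4:6
  c2: issue ADD r1<-Add2  regs: r0:3,r1:Add2,r2:3,r3:5,r4:6
  c3: issue ADD r0<-Add3  regs: r0:Add3,r1:Add2,r2:3,r3:5,r4:6
  c4: CDB Add1=8; issue ADD r2<-Add1  regs: r0:Add3,r1:Add2,r2:Add1,r3:5,r4:6
  c5: stall  regs: r0:Add3,r1:Add2,r2:Add1,r3:5,r4:6
  c6: stall  regs: r0:Add3,r1:Add2,r2:Add1,r3:5,r4:6
  c7: CDB Add1=6; issue ADD r2<-Add1  regs: r0:Add3,r1:Add2,r2:Add1,r3:5,r4:6
  c8: CDB Add2=13; issue SUB r3<-Add2  regs: r0:Add3,r1:13,r2:Add1,r3:Add2,r4:6
  c9: stall  regs: r0:Add3,r1:13,r2:Add1,r3:Add2,r4:6
  c10: stall  regs: r0:Add3,r1:13,r2:Add1,r3:Add2,r4:6
  c11: CDB Add1=18; issue SUB r1<-Add1  regs: r0:Add3,r1:Add1,r2:18,r3:Add2,r4:6
  c12: CDB Add2=-7; issue MUL r2<-Mul1  regs: r0:Add3,r1:Add1,r2:Mul1,r3:-7,r4:6
  c13: CDB Add3=16; issue ADD r3<-Add2  regs: r0:16,r1:Add1,r2:Mul1,r3:Add2,r4:6
  c14: -  regs: r0:16,r1:Add1,r2:Mul1,r3:Add2,r4:6
  c15: CDB Add1=13  regs: r0:16,r1:13,r2:Mul1,r3:Add2,r4:6

STATUS = VALUE 13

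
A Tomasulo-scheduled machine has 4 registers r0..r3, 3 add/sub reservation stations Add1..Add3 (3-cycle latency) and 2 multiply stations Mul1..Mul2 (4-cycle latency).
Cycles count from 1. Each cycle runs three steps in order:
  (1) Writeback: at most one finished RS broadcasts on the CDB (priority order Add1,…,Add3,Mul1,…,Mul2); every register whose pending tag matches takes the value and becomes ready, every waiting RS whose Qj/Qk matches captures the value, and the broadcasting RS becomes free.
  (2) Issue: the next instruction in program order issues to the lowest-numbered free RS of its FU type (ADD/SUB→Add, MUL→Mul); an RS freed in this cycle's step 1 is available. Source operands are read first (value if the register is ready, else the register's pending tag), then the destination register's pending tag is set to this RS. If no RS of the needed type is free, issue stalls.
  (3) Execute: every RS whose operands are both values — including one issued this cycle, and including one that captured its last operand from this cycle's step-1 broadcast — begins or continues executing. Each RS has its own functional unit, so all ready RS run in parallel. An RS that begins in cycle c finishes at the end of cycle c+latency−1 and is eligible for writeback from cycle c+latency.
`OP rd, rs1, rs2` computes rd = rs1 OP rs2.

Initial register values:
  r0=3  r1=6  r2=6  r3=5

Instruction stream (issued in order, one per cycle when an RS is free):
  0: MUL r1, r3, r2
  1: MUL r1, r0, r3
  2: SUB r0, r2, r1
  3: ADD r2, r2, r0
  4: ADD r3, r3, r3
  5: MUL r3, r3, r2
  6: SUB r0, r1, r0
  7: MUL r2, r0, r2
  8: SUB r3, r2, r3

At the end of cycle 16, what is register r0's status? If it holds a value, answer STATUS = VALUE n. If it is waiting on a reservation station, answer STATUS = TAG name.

c1: issue MUL r1<-Mul1 | r0:3,r1:Mul1,r2:6,r3:5
c2: issue MUL r1<-Mul2 | r0:3,r1:Mul2,r2:6,r3:5
c3: issue SUB r0<-Add1 | r0:Add1,r1:Mul2,r2:6,r3:5
c4: issue ADD r2<-Add2 | r0:Add1,r1:Mul2,r2:Add2,r3:5
c5: CDB Mul1=30; issue ADD r3<-Add3 | r0:Add1,r1:Mul2,r2:Add2,r3:Add3
c6: CDB Mul2=15; issue MUL r3<-Mul1 | r0:Add1,r1:15,r2:Add2,r3:Mul1
c7: stall | r0:Add1,r1:15,r2:Add2,r3:Mul1
c8: CDB Add3=10; issue SUB r0<-Add3 | r0:Add3,r1:15,r2:Add2,r3:Mul1
c9: CDB Add1=-9; issue MUL r2<-Mul2 | r0:Add3,r1:15,r2:Mul2,r3:Mul1
c10: issue SUB r3<-Add1 | r0:Add3,r1:15,r2:Mul2,r3:Add1
c11: - | r0:Add3,r1:15,r2:Mul2,r3:Add1
c12: CDB Add2=-3 | r0:Add3,r1:15,r2:Mul2,r3:Add1
c13: CDB Add3=24 | r0:24,r1:15,r2:Mul2,r3:Add1
c14: - | r0:24,r1:15,r2:Mul2,r3:Add1
c15: - | r0:24,r1:15,r2:Mul2,r3:Add1
c16: CDB Mul1=-30 | r0:24,r1:15,r2:Mul2,r3:Add1

STATUS = VALUE 24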